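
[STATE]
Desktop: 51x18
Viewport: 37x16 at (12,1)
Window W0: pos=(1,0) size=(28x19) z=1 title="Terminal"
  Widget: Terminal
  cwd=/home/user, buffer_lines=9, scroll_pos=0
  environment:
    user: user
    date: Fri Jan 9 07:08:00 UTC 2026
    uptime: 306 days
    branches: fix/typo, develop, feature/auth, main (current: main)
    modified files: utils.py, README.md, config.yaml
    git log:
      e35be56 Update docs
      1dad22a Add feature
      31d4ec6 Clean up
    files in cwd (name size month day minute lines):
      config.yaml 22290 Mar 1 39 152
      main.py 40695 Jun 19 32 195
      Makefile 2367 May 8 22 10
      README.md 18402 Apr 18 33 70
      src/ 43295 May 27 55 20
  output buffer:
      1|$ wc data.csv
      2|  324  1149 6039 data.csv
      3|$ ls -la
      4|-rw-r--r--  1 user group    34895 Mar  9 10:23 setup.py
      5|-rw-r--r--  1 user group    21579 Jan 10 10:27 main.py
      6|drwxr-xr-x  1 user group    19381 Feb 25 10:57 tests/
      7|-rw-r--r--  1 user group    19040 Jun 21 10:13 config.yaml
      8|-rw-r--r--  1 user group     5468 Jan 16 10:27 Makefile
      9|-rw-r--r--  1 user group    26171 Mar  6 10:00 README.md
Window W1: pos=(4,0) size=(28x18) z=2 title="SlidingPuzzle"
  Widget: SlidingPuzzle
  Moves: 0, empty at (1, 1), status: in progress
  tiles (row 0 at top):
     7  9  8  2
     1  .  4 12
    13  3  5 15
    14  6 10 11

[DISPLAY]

gPuzzle            ┃                 
───────────────────┨                 
───┬────┬────┐     ┃                 
 9 │  8 │  2 │     ┃                 
───┼────┼────┤     ┃                 
   │  4 │ 12 │     ┃                 
───┼────┼────┤     ┃                 
 3 │  5 │ 15 │     ┃                 
───┼────┼────┤     ┃                 
 6 │ 10 │ 11 │     ┃                 
───┴────┴────┘     ┃                 
0                  ┃                 
                   ┃                 
                   ┃                 
                   ┃                 
                   ┃                 


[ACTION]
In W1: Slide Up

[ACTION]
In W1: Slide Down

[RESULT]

gPuzzle            ┃                 
───────────────────┨                 
───┬────┬────┐     ┃                 
 9 │  8 │  2 │     ┃                 
───┼────┼────┤     ┃                 
   │  4 │ 12 │     ┃                 
───┼────┼────┤     ┃                 
 3 │  5 │ 15 │     ┃                 
───┼────┼────┤     ┃                 
 6 │ 10 │ 11 │     ┃                 
───┴────┴────┘     ┃                 
2                  ┃                 
                   ┃                 
                   ┃                 
                   ┃                 
                   ┃                 


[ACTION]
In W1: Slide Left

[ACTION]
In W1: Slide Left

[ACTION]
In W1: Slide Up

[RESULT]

gPuzzle            ┃                 
───────────────────┨                 
───┬────┬────┐     ┃                 
 9 │  8 │  2 │     ┃                 
───┼────┼────┤     ┃                 
 4 │ 12 │ 15 │     ┃                 
───┼────┼────┤     ┃                 
 3 │  5 │    │     ┃                 
───┼────┼────┤     ┃                 
 6 │ 10 │ 11 │     ┃                 
───┴────┴────┘     ┃                 
5                  ┃                 
                   ┃                 
                   ┃                 
                   ┃                 
                   ┃                 


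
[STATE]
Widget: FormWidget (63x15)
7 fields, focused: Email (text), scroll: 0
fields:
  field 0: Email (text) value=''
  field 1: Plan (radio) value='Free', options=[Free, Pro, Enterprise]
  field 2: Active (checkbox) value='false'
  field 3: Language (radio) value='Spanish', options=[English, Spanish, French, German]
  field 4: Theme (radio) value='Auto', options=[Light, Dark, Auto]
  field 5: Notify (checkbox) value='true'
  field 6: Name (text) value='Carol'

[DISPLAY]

> Email:      [                                               ]
  Plan:       (●) Free  ( ) Pro  ( ) Enterprise                
  Active:     [ ]                                              
  Language:   ( ) English  (●) Spanish  ( ) French  ( ) German 
  Theme:      ( ) Light  ( ) Dark  (●) Auto                    
  Notify:     [x]                                              
  Name:       [Carol                                          ]
                                                               
                                                               
                                                               
                                                               
                                                               
                                                               
                                                               
                                                               


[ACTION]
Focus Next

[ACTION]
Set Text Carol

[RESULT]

  Email:      [                                               ]
> Plan:       (●) Free  ( ) Pro  ( ) Enterprise                
  Active:     [ ]                                              
  Language:   ( ) English  (●) Spanish  ( ) French  ( ) German 
  Theme:      ( ) Light  ( ) Dark  (●) Auto                    
  Notify:     [x]                                              
  Name:       [Carol                                          ]
                                                               
                                                               
                                                               
                                                               
                                                               
                                                               
                                                               
                                                               


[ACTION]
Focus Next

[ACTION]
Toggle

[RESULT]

  Email:      [                                               ]
  Plan:       (●) Free  ( ) Pro  ( ) Enterprise                
> Active:     [x]                                              
  Language:   ( ) English  (●) Spanish  ( ) French  ( ) German 
  Theme:      ( ) Light  ( ) Dark  (●) Auto                    
  Notify:     [x]                                              
  Name:       [Carol                                          ]
                                                               
                                                               
                                                               
                                                               
                                                               
                                                               
                                                               
                                                               


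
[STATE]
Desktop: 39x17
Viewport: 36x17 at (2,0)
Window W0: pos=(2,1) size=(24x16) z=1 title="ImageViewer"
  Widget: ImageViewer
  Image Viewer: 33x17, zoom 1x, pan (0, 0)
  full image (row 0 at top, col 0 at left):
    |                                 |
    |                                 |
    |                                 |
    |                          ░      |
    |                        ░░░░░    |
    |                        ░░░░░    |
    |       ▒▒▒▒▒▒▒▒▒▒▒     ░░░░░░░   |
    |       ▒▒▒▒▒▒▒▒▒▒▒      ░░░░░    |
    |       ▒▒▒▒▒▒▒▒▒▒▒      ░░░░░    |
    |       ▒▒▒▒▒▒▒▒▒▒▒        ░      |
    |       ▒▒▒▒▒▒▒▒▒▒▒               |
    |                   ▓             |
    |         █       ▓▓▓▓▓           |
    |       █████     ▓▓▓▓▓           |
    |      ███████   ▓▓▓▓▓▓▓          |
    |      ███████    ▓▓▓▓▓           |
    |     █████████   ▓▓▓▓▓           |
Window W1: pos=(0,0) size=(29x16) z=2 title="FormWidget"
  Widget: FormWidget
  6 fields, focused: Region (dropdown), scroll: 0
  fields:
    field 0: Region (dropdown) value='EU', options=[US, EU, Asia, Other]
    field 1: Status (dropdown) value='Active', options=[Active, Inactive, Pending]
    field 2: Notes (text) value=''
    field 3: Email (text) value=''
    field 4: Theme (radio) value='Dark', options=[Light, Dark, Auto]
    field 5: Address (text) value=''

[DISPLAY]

━━━━━━━━━━━━━━━━━━━━━━━━━━┓         
FormWidget                ┃         
──────────────────────────┨         
 Region:     [EU        ▼]┃         
 Status:     [Active    ▼]┃         
 Notes:      [           ]┃         
 Email:      [           ]┃         
 Theme:      ( ) Light  (●┃         
 Address:    [           ]┃         
                          ┃         
                          ┃         
                          ┃         
                          ┃         
                          ┃         
                          ┃         
━━━━━━━━━━━━━━━━━━━━━━━━━━┛         
┗━━━━━━━━━━━━━━━━━━━━━━┛            


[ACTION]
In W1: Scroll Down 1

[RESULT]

━━━━━━━━━━━━━━━━━━━━━━━━━━┓         
FormWidget                ┃         
──────────────────────────┨         
 Status:     [Active    ▼]┃         
 Notes:      [           ]┃         
 Email:      [           ]┃         
 Theme:      ( ) Light  (●┃         
 Address:    [           ]┃         
                          ┃         
                          ┃         
                          ┃         
                          ┃         
                          ┃         
                          ┃         
                          ┃         
━━━━━━━━━━━━━━━━━━━━━━━━━━┛         
┗━━━━━━━━━━━━━━━━━━━━━━┛            


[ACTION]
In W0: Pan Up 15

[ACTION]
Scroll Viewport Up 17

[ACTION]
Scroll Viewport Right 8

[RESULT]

━━━━━━━━━━━━━━━━━━━━━━━━━┓          
ormWidget                ┃          
─────────────────────────┨          
Status:     [Active    ▼]┃          
Notes:      [           ]┃          
Email:      [           ]┃          
Theme:      ( ) Light  (●┃          
Address:    [           ]┃          
                         ┃          
                         ┃          
                         ┃          
                         ┃          
                         ┃          
                         ┃          
                         ┃          
━━━━━━━━━━━━━━━━━━━━━━━━━┛          
━━━━━━━━━━━━━━━━━━━━━━┛             


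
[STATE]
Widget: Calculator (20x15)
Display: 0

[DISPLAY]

                   0
┌───┬───┬───┬───┐   
│ 7 │ 8 │ 9 │ ÷ │   
├───┼───┼───┼───┤   
│ 4 │ 5 │ 6 │ × │   
├───┼───┼───┼───┤   
│ 1 │ 2 │ 3 │ - │   
├───┼───┼───┼───┤   
│ 0 │ . │ = │ + │   
├───┼───┼───┼───┤   
│ C │ MC│ MR│ M+│   
└───┴───┴───┴───┘   
                    
                    
                    


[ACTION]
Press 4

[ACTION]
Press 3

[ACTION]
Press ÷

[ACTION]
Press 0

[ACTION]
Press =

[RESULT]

               Error
┌───┬───┬───┬───┐   
│ 7 │ 8 │ 9 │ ÷ │   
├───┼───┼───┼───┤   
│ 4 │ 5 │ 6 │ × │   
├───┼───┼───┼───┤   
│ 1 │ 2 │ 3 │ - │   
├───┼───┼───┼───┤   
│ 0 │ . │ = │ + │   
├───┼───┼───┼───┤   
│ C │ MC│ MR│ M+│   
└───┴───┴───┴───┘   
                    
                    
                    


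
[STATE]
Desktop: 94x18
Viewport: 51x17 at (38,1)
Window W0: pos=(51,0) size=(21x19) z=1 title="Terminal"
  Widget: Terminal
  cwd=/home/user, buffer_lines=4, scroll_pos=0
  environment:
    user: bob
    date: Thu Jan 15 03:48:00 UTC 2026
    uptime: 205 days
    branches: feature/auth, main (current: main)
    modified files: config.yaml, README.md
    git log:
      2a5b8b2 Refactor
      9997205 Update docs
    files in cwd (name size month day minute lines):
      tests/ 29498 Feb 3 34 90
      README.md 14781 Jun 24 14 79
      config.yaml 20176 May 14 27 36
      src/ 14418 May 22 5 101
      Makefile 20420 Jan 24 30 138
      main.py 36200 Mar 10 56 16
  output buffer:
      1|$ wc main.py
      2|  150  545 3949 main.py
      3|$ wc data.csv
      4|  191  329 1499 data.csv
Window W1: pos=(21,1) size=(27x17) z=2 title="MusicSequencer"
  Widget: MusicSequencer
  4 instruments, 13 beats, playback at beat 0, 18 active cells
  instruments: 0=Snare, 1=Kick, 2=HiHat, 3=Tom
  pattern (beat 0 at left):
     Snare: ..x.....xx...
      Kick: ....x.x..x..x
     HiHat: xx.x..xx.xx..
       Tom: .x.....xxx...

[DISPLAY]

━━━━━━━━━┓   ┃ Terminal          ┃                 
         ┃   ┠───────────────────┨                 
─────────┨   ┃$ wc main.py       ┃                 
012      ┃   ┃  150  545 3949 mai┃                 
···      ┃   ┃$ wc data.csv      ┃                 
··█      ┃   ┃  191  329 1499 dat┃                 
█··      ┃   ┃$ █                ┃                 
···      ┃   ┃                   ┃                 
         ┃   ┃                   ┃                 
         ┃   ┃                   ┃                 
         ┃   ┃                   ┃                 
         ┃   ┃                   ┃                 
         ┃   ┃                   ┃                 
         ┃   ┃                   ┃                 
         ┃   ┃                   ┃                 
         ┃   ┃                   ┃                 
━━━━━━━━━┛   ┃                   ┃                 


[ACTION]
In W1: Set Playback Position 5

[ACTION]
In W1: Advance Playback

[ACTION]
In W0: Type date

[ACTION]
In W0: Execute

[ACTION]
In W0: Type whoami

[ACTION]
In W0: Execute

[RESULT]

━━━━━━━━━┓   ┃ Terminal          ┃                 
         ┃   ┠───────────────────┨                 
─────────┨   ┃$ wc main.py       ┃                 
012      ┃   ┃  150  545 3949 mai┃                 
···      ┃   ┃$ wc data.csv      ┃                 
··█      ┃   ┃  191  329 1499 dat┃                 
█··      ┃   ┃$ date             ┃                 
···      ┃   ┃Thu Jan 15 03:48:00┃                 
         ┃   ┃$ whoami           ┃                 
         ┃   ┃bob                ┃                 
         ┃   ┃$ █                ┃                 
         ┃   ┃                   ┃                 
         ┃   ┃                   ┃                 
         ┃   ┃                   ┃                 
         ┃   ┃                   ┃                 
         ┃   ┃                   ┃                 
━━━━━━━━━┛   ┃                   ┃                 


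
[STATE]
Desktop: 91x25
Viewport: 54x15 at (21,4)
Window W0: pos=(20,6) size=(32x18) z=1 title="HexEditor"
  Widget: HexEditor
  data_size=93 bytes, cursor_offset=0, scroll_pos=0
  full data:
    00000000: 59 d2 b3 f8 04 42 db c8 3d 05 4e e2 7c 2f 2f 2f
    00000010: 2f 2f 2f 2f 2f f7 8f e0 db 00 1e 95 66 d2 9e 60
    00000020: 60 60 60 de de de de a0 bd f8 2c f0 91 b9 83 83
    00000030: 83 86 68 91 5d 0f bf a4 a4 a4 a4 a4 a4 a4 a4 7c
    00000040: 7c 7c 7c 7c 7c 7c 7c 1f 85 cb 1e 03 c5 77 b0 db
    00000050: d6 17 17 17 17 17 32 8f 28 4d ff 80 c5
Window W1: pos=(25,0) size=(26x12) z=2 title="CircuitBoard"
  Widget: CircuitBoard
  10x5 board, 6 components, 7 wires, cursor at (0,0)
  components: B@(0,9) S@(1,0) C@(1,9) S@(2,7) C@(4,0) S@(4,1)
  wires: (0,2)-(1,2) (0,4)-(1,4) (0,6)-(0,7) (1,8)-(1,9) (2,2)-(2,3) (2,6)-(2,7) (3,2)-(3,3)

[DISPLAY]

    ┃0  [.]      ·       ·   ┃                        
    ┃            │       │   ┃                        
━━━━┃1   S       ·       ·   ┃┓                       
 Hex┃                        ┃┃                       
────┃2           · ─ ·       ┃┨                       
0000┃                        ┃┃                       
0000┃3           · ─ ·       ┃┃                       
0000┗━━━━━━━━━━━━━━━━━━━━━━━━┛┃                       
00000030  83 86 68 91 5d 0f bf┃                       
00000040  7c 7c 7c 7c 7c 7c 7c┃                       
00000050  d6 17 17 17 17 17 32┃                       
                              ┃                       
                              ┃                       
                              ┃                       
                              ┃                       


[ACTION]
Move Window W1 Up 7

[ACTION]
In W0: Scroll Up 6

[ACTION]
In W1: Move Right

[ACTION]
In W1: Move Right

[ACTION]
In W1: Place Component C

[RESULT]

    ┃0          [C]      ·   ┃                        
    ┃            │       │   ┃                        
━━━━┃1   S       ·       ·   ┃┓                       
 Hex┃                        ┃┃                       
────┃2           · ─ ·       ┃┨                       
0000┃                        ┃┃                       
0000┃3           · ─ ·       ┃┃                       
0000┗━━━━━━━━━━━━━━━━━━━━━━━━┛┃                       
00000030  83 86 68 91 5d 0f bf┃                       
00000040  7c 7c 7c 7c 7c 7c 7c┃                       
00000050  d6 17 17 17 17 17 32┃                       
                              ┃                       
                              ┃                       
                              ┃                       
                              ┃                       


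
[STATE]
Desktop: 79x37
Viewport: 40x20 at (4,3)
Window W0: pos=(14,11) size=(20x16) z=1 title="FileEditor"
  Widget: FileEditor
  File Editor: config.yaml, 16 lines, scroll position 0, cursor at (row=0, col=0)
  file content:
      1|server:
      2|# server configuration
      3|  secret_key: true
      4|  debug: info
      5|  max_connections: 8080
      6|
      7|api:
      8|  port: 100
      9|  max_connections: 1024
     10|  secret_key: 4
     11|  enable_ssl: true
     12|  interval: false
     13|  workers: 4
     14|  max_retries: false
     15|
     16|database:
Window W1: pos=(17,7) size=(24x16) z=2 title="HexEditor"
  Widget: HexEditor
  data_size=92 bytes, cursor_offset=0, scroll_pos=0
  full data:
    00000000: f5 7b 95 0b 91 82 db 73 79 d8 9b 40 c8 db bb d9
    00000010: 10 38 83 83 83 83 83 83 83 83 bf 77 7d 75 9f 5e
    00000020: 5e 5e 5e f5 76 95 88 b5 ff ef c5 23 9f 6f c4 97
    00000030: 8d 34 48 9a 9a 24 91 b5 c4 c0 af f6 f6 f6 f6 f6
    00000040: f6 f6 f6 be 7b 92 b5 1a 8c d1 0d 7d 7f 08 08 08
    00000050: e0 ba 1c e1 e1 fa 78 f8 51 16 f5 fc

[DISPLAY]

                                        
                                        
                                        
                                        
             ┏━━━━━━━━━━━━━━━━━━━━━━┓   
             ┃ HexEditor            ┃   
             ┠──────────────────────┨   
             ┃00000000  F5 7b 95 0b ┃   
          ┏━━┃00000010  10 38 83 83 ┃   
          ┃ F┃00000020  5e 5e 5e f5 ┃   
          ┠──┃00000030  8d 34 48 9a ┃   
          ┃█e┃00000040  f6 f6 f6 be ┃   
          ┃# ┃00000050  e0 ba 1c e1 ┃   
          ┃  ┃                      ┃   
          ┃  ┃                      ┃   
          ┃  ┃                      ┃   
          ┃  ┃                      ┃   
          ┃ap┃                      ┃   
          ┃  ┃                      ┃   
          ┃  ┗━━━━━━━━━━━━━━━━━━━━━━┛   


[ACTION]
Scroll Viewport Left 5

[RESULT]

                                        
                                        
                                        
                                        
                 ┏━━━━━━━━━━━━━━━━━━━━━━
                 ┃ HexEditor            
                 ┠──────────────────────
                 ┃00000000  F5 7b 95 0b 
              ┏━━┃00000010  10 38 83 83 
              ┃ F┃00000020  5e 5e 5e f5 
              ┠──┃00000030  8d 34 48 9a 
              ┃█e┃00000040  f6 f6 f6 be 
              ┃# ┃00000050  e0 ba 1c e1 
              ┃  ┃                      
              ┃  ┃                      
              ┃  ┃                      
              ┃  ┃                      
              ┃ap┃                      
              ┃  ┃                      
              ┃  ┗━━━━━━━━━━━━━━━━━━━━━━


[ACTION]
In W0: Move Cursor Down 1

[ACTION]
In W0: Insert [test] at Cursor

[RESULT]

                                        
                                        
                                        
                                        
                 ┏━━━━━━━━━━━━━━━━━━━━━━
                 ┃ HexEditor            
                 ┠──────────────────────
                 ┃00000000  F5 7b 95 0b 
              ┏━━┃00000010  10 38 83 83 
              ┃ F┃00000020  5e 5e 5e f5 
              ┠──┃00000030  8d 34 48 9a 
              ┃se┃00000040  f6 f6 f6 be 
              ┃te┃00000050  e0 ba 1c e1 
              ┃  ┃                      
              ┃  ┃                      
              ┃  ┃                      
              ┃  ┃                      
              ┃ap┃                      
              ┃  ┃                      
              ┃  ┗━━━━━━━━━━━━━━━━━━━━━━


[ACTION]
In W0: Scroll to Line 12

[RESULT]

                                        
                                        
                                        
                                        
                 ┏━━━━━━━━━━━━━━━━━━━━━━
                 ┃ HexEditor            
                 ┠──────────────────────
                 ┃00000000  F5 7b 95 0b 
              ┏━━┃00000010  10 38 83 83 
              ┃ F┃00000020  5e 5e 5e f5 
              ┠──┃00000030  8d 34 48 9a 
              ┃  ┃00000040  f6 f6 f6 be 
              ┃  ┃00000050  e0 ba 1c e1 
              ┃ap┃                      
              ┃  ┃                      
              ┃  ┃                      
              ┃  ┃                      
              ┃  ┃                      
              ┃  ┃                      
              ┃  ┗━━━━━━━━━━━━━━━━━━━━━━


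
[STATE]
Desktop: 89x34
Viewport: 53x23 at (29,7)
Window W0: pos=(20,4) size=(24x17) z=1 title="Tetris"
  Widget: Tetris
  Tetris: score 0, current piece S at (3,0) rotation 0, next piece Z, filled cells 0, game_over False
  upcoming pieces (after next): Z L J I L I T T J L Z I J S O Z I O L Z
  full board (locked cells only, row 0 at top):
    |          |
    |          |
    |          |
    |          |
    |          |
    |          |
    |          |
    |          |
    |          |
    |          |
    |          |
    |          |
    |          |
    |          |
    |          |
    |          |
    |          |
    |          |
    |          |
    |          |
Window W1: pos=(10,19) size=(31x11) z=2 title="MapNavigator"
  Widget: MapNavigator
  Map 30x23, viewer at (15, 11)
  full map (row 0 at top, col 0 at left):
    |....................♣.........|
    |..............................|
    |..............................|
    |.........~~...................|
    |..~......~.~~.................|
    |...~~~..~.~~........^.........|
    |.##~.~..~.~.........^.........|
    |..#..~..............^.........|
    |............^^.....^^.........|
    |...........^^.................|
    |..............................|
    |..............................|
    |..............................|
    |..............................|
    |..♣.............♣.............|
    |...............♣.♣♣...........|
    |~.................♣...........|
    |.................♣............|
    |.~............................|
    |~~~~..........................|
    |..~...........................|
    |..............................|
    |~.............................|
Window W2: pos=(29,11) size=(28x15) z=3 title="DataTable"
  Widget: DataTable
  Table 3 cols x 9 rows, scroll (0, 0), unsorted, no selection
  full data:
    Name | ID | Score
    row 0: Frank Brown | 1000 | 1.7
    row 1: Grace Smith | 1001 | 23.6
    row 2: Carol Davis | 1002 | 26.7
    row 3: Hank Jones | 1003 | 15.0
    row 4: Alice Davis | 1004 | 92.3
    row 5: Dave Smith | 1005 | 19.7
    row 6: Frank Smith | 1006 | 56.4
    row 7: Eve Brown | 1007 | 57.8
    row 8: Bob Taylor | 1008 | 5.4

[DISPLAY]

  │Next:      ┃                                      
  │▓▓         ┃                                      
  │ ▓▓        ┃                                      
  │           ┃                                      
┏━━━━━━━━━━━━━━━━━━━━━━━━━━┓                         
┃ DataTable                ┃                         
┠──────────────────────────┨                         
┃Name       │ID  │Score    ┃                         
┃───────────┼────┼─────    ┃                         
┃Frank Brown│1000│1.7      ┃                         
┃Grace Smith│1001│23.6     ┃                         
┃Carol Davis│1002│26.7     ┃                         
┃Hank Jones │1003│15.0     ┃                         
┃Alice Davis│1004│92.3     ┃                         
┃Dave Smith │1005│19.7     ┃                         
┃Frank Smith│1006│56.4     ┃                         
┃Eve Brown  │1007│57.8     ┃                         
┃Bob Taylor │1008│5.4      ┃                         
┗━━━━━━━━━━━━━━━━━━━━━━━━━━┛                         
...........┃                                         
...........┃                                         
...........┃                                         
━━━━━━━━━━━┛                                         


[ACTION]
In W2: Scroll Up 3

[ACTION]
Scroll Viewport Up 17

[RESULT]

                                                     
                                                     
                                                     
                                                     
━━━━━━━━━━━━━━┓                                      
              ┃                                      
──────────────┨                                      
  │Next:      ┃                                      
  │▓▓         ┃                                      
  │ ▓▓        ┃                                      
  │           ┃                                      
┏━━━━━━━━━━━━━━━━━━━━━━━━━━┓                         
┃ DataTable                ┃                         
┠──────────────────────────┨                         
┃Name       │ID  │Score    ┃                         
┃───────────┼────┼─────    ┃                         
┃Frank Brown│1000│1.7      ┃                         
┃Grace Smith│1001│23.6     ┃                         
┃Carol Davis│1002│26.7     ┃                         
┃Hank Jones │1003│15.0     ┃                         
┃Alice Davis│1004│92.3     ┃                         
┃Dave Smith │1005│19.7     ┃                         
┃Frank Smith│1006│56.4     ┃                         


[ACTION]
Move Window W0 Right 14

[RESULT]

                                                     
                                                     
                                                     
                                                     
     ┏━━━━━━━━━━━━━━━━━━━━━━┓                        
     ┃ Tetris               ┃                        
     ┠──────────────────────┨                        
     ┃          │Next:      ┃                        
     ┃          │▓▓         ┃                        
     ┃          │ ▓▓        ┃                        
     ┃          │           ┃                        
┏━━━━━━━━━━━━━━━━━━━━━━━━━━┓┃                        
┃ DataTable                ┃┃                        
┠──────────────────────────┨┃                        
┃Name       │ID  │Score    ┃┃                        
┃───────────┼────┼─────    ┃┃                        
┃Frank Brown│1000│1.7      ┃┃                        
┃Grace Smith│1001│23.6     ┃┃                        
┃Carol Davis│1002│26.7     ┃┃                        
┃Hank Jones │1003│15.0     ┃┃                        
┃Alice Davis│1004│92.3     ┃┛                        
┃Dave Smith │1005│19.7     ┃                         
┃Frank Smith│1006│56.4     ┃                         


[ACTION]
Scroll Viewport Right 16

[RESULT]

                                                     
                                                     
                                                     
                                                     
━━━━━━━━━━━━━━━━━━━━━┓                               
Tetris               ┃                               
─────────────────────┨                               
         │Next:      ┃                               
         │▓▓         ┃                               
         │ ▓▓        ┃                               
         │           ┃                               
━━━━━━━━━━━━━━━━━━━━┓┃                               
able                ┃┃                               
────────────────────┨┃                               
     │ID  │Score    ┃┃                               
─────┼────┼─────    ┃┃                               
Brown│1000│1.7      ┃┃                               
Smith│1001│23.6     ┃┃                               
Davis│1002│26.7     ┃┃                               
ones │1003│15.0     ┃┃                               
Davis│1004│92.3     ┃┛                               
mith │1005│19.7     ┃                                
Smith│1006│56.4     ┃                                


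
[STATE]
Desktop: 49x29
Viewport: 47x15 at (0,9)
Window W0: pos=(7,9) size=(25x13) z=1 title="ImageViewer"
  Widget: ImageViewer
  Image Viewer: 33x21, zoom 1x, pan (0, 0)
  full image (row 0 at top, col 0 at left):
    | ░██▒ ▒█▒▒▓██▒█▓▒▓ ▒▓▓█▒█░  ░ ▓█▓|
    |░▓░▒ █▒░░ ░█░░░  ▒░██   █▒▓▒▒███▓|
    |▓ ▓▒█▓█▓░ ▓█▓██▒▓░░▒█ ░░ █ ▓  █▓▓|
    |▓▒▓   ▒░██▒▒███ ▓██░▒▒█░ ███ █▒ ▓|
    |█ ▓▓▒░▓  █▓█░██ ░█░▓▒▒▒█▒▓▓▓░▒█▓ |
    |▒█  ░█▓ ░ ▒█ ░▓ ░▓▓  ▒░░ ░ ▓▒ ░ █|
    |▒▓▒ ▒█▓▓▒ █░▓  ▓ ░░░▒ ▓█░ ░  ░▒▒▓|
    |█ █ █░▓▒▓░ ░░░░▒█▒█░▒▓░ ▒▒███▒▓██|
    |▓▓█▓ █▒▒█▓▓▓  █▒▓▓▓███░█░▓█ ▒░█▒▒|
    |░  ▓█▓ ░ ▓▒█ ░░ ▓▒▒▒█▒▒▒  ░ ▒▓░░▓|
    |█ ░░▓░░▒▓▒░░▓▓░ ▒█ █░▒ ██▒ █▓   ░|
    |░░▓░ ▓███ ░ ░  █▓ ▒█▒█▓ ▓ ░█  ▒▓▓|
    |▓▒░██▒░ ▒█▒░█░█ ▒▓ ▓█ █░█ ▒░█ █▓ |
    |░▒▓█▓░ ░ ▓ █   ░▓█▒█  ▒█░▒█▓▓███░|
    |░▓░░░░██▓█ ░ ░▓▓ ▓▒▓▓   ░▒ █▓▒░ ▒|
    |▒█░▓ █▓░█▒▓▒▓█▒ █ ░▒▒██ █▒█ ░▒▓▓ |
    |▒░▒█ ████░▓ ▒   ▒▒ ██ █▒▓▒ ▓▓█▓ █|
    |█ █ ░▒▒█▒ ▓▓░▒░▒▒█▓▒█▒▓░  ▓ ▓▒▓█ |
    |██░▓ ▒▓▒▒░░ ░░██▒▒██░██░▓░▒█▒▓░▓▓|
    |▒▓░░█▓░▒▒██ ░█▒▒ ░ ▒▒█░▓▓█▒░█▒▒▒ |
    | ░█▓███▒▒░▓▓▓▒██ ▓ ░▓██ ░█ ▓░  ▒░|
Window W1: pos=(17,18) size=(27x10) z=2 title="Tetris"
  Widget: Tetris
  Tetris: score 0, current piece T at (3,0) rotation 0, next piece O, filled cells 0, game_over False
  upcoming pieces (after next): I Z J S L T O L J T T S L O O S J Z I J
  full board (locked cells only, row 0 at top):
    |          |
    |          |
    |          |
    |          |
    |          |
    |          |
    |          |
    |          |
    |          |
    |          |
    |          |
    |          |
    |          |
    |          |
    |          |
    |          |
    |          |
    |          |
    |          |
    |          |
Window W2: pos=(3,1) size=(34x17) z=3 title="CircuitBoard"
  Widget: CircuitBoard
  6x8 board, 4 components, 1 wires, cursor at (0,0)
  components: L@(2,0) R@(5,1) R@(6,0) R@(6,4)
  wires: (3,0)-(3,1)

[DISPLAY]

   ┃2   L                           ┃          
   ┃                                ┃          
   ┃3   · ─ ·                       ┃          
   ┃                                ┃          
   ┃4                               ┃          
   ┃                                ┃          
   ┃5       R                       ┃          
   ┃                                ┃          
   ┗━━━━━━━━━━━━━━━━━━━━━━━━━━━━━━━━┛          
       ┃▒▓▒ ▒█▓▓▒┏━━━━━━━━━━━━━━━━━━━━━━━━━┓   
       ┃█ █ █░▓▒▓┃ Tetris                  ┃   
       ┃▓▓█▓ █▒▒█┠─────────────────────────┨   
       ┗━━━━━━━━━┃          │Next:         ┃   
                 ┃          │▓▓            ┃   
                 ┃          │▓▓            ┃   


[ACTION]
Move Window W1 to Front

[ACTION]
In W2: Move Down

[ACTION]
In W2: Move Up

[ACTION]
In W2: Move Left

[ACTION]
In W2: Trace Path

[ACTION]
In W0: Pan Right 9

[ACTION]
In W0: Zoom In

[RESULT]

   ┃2   L                           ┃          
   ┃                                ┃          
   ┃3   · ─ ·                       ┃          
   ┃                                ┃          
   ┃4                               ┃          
   ┃                                ┃          
   ┃5       R                       ┃          
   ┃                                ┃          
   ┗━━━━━━━━━━━━━━━━━━━━━━━━━━━━━━━━┛          
       ┃   ▒▒░░██┏━━━━━━━━━━━━━━━━━━━━━━━━━┓   
       ┃   ▒▒░░██┃ Tetris                  ┃   
       ┃▒░░▓▓    ┠─────────────────────────┨   
       ┗━━━━━━━━━┃          │Next:         ┃   
                 ┃          │▓▓            ┃   
                 ┃          │▓▓            ┃   


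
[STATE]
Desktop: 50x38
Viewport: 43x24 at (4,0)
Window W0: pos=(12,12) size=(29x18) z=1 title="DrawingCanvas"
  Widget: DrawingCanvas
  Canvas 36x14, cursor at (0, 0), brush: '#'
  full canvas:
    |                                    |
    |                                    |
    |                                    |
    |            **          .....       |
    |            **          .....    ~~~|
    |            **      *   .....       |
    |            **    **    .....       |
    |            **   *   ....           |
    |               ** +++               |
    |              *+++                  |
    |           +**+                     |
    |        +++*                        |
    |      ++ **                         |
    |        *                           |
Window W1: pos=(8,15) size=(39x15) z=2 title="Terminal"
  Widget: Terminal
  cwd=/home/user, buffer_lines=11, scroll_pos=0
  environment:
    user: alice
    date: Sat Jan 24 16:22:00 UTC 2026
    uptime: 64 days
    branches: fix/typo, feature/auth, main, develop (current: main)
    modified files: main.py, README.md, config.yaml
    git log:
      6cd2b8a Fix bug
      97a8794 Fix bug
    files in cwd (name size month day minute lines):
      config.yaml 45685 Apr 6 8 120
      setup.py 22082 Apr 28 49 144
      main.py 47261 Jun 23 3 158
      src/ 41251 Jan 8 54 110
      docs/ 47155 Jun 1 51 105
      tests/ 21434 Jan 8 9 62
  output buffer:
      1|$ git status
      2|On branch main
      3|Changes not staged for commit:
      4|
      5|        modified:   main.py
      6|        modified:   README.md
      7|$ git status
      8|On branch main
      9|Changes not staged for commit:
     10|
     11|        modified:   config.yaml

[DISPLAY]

                                           
                                           
                                           
                                           
                                           
                                           
                                           
                                           
                                           
                                           
                                           
                                           
        ┏━━━━━━━━━━━━━━━━━━━━━━━━━━━┓      
        ┃ DrawingCanvas             ┃      
        ┠───────────────────────────┨      
    ┏━━━━━━━━━━━━━━━━━━━━━━━━━━━━━━━━━━━━━┓
    ┃ Terminal                            ┃
    ┠─────────────────────────────────────┨
    ┃$ git status                         ┃
    ┃On branch main                       ┃
    ┃Changes not staged for commit:       ┃
    ┃                                     ┃
    ┃        modified:   main.py          ┃
    ┃        modified:   README.md        ┃


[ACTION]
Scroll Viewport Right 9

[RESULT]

                                           
                                           
                                           
                                           
                                           
                                           
                                           
                                           
                                           
                                           
                                           
                                           
     ┏━━━━━━━━━━━━━━━━━━━━━━━━━━━┓         
     ┃ DrawingCanvas             ┃         
     ┠───────────────────────────┨         
 ┏━━━━━━━━━━━━━━━━━━━━━━━━━━━━━━━━━━━━━┓   
 ┃ Terminal                            ┃   
 ┠─────────────────────────────────────┨   
 ┃$ git status                         ┃   
 ┃On branch main                       ┃   
 ┃Changes not staged for commit:       ┃   
 ┃                                     ┃   
 ┃        modified:   main.py          ┃   
 ┃        modified:   README.md        ┃   


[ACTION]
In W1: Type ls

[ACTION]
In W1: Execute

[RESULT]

                                           
                                           
                                           
                                           
                                           
                                           
                                           
                                           
                                           
                                           
                                           
                                           
     ┏━━━━━━━━━━━━━━━━━━━━━━━━━━━┓         
     ┃ DrawingCanvas             ┃         
     ┠───────────────────────────┨         
 ┏━━━━━━━━━━━━━━━━━━━━━━━━━━━━━━━━━━━━━┓   
 ┃ Terminal                            ┃   
 ┠─────────────────────────────────────┨   
 ┃                                     ┃   
 ┃        modified:   main.py          ┃   
 ┃        modified:   README.md        ┃   
 ┃$ git status                         ┃   
 ┃On branch main                       ┃   
 ┃Changes not staged for commit:       ┃   


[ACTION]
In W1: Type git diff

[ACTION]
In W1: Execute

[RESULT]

                                           
                                           
                                           
                                           
                                           
                                           
                                           
                                           
                                           
                                           
                                           
                                           
     ┏━━━━━━━━━━━━━━━━━━━━━━━━━━━┓         
     ┃ DrawingCanvas             ┃         
     ┠───────────────────────────┨         
 ┏━━━━━━━━━━━━━━━━━━━━━━━━━━━━━━━━━━━━━┓   
 ┃ Terminal                            ┃   
 ┠─────────────────────────────────────┨   
 ┃        modified:   config.yaml      ┃   
 ┃$ ls                                 ┃   
 ┃config.yaml  setup.py  main.py  src/ ┃   
 ┃$ git diff                           ┃   
 ┃diff --git a/main.py b/main.py       ┃   
 ┃--- a/main.py                        ┃   
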